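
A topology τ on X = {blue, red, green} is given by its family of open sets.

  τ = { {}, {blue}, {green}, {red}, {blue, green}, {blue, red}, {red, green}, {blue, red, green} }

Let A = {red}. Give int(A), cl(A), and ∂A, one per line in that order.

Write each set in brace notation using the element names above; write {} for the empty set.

U open, U⊆A: {}, {red}. int(A) = ⋃ = {red}
X∖A={blue, green}, int(X∖A)={blue, green}, hence cl(A)={red}
∂A: remove int from cl → {}

int(A) = {red}
cl(A)  = {red}
∂A     = {}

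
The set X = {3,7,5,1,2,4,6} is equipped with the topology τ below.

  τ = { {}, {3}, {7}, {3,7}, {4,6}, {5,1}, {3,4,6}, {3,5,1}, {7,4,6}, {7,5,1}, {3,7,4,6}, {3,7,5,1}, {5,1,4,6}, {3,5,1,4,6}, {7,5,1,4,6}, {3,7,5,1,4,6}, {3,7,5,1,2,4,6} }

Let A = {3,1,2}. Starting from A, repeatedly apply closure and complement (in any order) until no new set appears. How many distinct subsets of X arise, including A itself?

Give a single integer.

cl via duality: int({7,5,4,6}) = {7,4,6}, so X∖{7,4,6} = {3,5,1,2}
Write k for closure, c for complement:
  1. A     = {3,1,2}
  2. kA    = {3,5,1,2}
  3. cA    = {7,5,4,6}
  4. ckA   = {7,4,6}
  5. kcA   = {7,5,1,2,4,6}
  6. kckA  = {7,2,4,6}
  7. ckcA  = {3}
  8. ckckA = {3,5,1}
  9. kckcA = {3,2}
  10. ckckcA = {7,5,1,4,6}
applying k or c yields no new set

10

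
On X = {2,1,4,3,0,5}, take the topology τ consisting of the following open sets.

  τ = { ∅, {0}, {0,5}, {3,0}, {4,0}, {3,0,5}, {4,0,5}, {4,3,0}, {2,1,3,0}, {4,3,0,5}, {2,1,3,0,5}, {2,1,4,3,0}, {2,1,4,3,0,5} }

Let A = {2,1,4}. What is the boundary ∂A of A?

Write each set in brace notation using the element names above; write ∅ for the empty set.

{2,1,4}

open subsets of A: ∅; so int(A) = ∅
closure: X∖int(X∖A) = X∖{3,0,5} = {2,1,4}
∂A = {2,1,4} minus ∅ = {2,1,4}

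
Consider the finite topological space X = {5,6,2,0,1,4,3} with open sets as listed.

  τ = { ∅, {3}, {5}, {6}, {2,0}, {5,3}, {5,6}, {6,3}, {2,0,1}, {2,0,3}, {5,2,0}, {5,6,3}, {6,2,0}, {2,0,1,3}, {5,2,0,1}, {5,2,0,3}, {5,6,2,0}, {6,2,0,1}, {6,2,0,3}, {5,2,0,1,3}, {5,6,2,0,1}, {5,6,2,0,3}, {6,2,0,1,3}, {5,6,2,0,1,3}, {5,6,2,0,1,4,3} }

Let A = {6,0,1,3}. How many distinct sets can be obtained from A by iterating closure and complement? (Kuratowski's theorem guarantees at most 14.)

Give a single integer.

X∖A={5,2,4}, int(X∖A)={5}, hence cl(A)={6,2,0,1,4,3}
Orbit (k=closure, c=complement):
  1. A     = {6,0,1,3}
  2. kA    = {6,2,0,1,4,3}
  3. cA    = {5,2,4}
  4. ckA   = {5}
  5. kcA   = {5,2,0,1,4}
  6. kckA  = {5,4}
  7. ckcA  = {6,3}
  8. ckckA = {6,2,0,1,3}
  9. kckcA = {6,4,3}
  10. ckckcA = {5,2,0,1}
(closed under both — stop)

10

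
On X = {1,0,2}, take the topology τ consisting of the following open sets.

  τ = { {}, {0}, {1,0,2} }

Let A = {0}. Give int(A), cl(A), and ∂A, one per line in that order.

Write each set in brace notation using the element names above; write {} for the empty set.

U open, U⊆A: {}, {0}. int(A) = ⋃ = {0}
X∖A={1,2}, int(X∖A)={}, hence cl(A)={1,0,2}
∂A: remove int from cl → {1,2}

int(A) = {0}
cl(A)  = {1,0,2}
∂A     = {1,2}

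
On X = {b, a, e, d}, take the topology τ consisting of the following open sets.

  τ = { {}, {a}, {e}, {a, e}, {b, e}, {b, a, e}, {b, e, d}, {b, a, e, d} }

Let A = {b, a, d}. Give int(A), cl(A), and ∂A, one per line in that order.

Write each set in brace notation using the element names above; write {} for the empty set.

int(A) = {a}
cl(A)  = {b, a, d}
∂A     = {b, d}

U open, U⊆A: {}, {a}. int(A) = ⋃ = {a}
X∖A={e}, int(X∖A)={e}, hence cl(A)={b, a, d}
∂A: remove int from cl → {b, d}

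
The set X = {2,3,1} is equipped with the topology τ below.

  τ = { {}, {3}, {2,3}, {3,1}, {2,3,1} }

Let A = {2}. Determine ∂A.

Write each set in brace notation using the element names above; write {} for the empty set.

open subsets of A: {}; so int(A) = {}
closure: X∖int(X∖A) = X∖{3,1} = {2}
∂A = {2} minus {} = {2}

{2}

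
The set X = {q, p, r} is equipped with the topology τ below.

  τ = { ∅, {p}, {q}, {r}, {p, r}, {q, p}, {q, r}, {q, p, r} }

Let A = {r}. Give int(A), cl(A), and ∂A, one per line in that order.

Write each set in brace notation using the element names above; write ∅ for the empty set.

U open, U⊆A: ∅, {r}. int(A) = ⋃ = {r}
X∖A={q, p}, int(X∖A)={q, p}, hence cl(A)={r}
∂A: remove int from cl → ∅

int(A) = {r}
cl(A)  = {r}
∂A     = ∅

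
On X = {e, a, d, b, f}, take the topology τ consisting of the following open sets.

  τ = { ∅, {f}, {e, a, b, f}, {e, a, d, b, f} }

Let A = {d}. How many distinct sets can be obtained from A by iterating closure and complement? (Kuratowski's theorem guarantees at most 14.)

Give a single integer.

X∖A={e, a, b, f}, int(X∖A)={e, a, b, f}, hence cl(A)={d}
Orbit (k=closure, c=complement):
  1. A     = {d}
  2. cA    = {e, a, b, f}
  3. kcA   = {e, a, d, b, f}
  4. ckcA  = ∅
(closed under both — stop)

4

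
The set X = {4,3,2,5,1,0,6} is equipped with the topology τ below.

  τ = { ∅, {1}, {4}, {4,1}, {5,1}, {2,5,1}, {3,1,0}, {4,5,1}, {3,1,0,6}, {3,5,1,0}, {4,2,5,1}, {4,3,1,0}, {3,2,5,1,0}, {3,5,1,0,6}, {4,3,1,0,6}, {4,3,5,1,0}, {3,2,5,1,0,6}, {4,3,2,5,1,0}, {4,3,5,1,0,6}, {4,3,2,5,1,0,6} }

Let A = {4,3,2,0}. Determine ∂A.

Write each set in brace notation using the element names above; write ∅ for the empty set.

{3,2,0,6}

open subsets of A: ∅, {4}; so int(A) = {4}
closure: X∖int(X∖A) = X∖{5,1} = {4,3,2,0,6}
∂A = {4,3,2,0,6} minus {4} = {3,2,0,6}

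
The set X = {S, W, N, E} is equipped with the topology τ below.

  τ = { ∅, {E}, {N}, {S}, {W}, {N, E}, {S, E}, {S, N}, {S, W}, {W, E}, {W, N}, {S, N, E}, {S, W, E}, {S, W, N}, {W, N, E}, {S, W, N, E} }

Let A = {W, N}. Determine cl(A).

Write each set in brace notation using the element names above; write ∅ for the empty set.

complement {S, E}; its interior {S, E}; cl(A) = X∖{S, E} = {W, N}

{W, N}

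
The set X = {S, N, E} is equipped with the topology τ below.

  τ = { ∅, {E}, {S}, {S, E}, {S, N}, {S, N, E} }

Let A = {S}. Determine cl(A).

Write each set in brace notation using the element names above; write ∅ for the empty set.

{S, N}

complement {N, E}; its interior {E}; cl(A) = X∖{E} = {S, N}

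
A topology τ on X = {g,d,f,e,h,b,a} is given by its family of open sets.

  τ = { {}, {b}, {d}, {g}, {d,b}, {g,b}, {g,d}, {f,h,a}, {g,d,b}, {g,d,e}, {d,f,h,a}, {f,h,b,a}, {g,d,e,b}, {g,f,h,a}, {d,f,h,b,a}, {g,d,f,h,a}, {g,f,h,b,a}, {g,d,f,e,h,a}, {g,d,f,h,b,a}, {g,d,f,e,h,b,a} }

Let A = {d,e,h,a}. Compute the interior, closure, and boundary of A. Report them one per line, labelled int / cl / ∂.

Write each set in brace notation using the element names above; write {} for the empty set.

int(A) = {d}
cl(A)  = {d,f,e,h,a}
∂A     = {f,e,h,a}

interior: largest open inside A is {d} (from {}, {d})
cl via duality: int({g,f,b}) = {g,b}, so X∖{g,b} = {d,f,e,h,a}
cl∖int = {f,e,h,a}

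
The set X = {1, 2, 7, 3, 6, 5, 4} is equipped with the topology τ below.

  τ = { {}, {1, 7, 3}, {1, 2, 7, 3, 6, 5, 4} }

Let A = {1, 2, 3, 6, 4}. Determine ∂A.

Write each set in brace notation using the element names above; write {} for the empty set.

interior: largest open inside A is {} (from {})
cl via duality: int({7, 5}) = {}, so X∖{} = {1, 2, 7, 3, 6, 5, 4}
cl∖int = {1, 2, 7, 3, 6, 5, 4}

{1, 2, 7, 3, 6, 5, 4}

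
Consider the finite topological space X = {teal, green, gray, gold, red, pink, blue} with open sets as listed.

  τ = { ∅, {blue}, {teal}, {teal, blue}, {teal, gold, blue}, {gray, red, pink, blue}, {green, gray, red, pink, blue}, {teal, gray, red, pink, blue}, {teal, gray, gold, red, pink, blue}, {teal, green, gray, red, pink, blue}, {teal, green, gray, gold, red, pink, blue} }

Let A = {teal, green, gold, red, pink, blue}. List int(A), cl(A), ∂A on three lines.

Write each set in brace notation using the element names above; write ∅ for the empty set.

int(A) = {teal, gold, blue}
cl(A)  = {teal, green, gray, gold, red, pink, blue}
∂A     = {green, gray, red, pink}

open subsets of A: ∅, {teal}, {blue}, {teal, blue}, {teal, gold, blue}; so int(A) = {teal, gold, blue}
closure: X∖int(X∖A) = X∖∅ = {teal, green, gray, gold, red, pink, blue}
∂A = {teal, green, gray, gold, red, pink, blue} minus {teal, gold, blue} = {green, gray, red, pink}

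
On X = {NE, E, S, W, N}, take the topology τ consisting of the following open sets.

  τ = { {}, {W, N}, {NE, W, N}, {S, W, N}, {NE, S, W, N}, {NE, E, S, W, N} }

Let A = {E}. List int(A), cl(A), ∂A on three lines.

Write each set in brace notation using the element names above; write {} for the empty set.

interior: largest open inside A is {} (from {})
cl via duality: int({NE, S, W, N}) = {NE, S, W, N}, so X∖{NE, S, W, N} = {E}
cl∖int = {E}

int(A) = {}
cl(A)  = {E}
∂A     = {E}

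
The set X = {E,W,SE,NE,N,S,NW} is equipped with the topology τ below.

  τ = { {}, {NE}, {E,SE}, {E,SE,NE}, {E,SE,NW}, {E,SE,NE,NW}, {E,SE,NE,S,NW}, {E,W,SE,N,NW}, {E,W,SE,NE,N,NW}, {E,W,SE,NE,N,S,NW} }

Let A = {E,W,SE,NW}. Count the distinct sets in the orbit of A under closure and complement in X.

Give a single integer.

cl via duality: int({NE,N,S}) = {NE}, so X∖{NE} = {E,W,SE,N,S,NW}
Write k for closure, c for complement:
  1. A     = {E,W,SE,NW}
  2. kA    = {E,W,SE,N,S,NW}
  3. cA    = {NE,N,S}
  4. ckA   = {NE}
  5. kcA   = {W,NE,N,S}
  6. kckA  = {NE,S}
  7. ckcA  = {E,SE,NW}
  8. ckckA = {E,W,SE,N,NW}
applying k or c yields no new set

8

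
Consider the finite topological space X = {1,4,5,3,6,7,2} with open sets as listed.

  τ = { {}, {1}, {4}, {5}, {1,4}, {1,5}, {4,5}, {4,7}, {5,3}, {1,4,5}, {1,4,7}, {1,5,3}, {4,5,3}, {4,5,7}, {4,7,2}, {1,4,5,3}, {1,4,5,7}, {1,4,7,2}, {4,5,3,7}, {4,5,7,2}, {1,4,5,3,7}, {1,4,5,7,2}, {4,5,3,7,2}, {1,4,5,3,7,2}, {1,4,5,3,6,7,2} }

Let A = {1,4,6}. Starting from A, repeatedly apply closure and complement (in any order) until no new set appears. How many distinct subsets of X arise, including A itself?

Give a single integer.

8

cl via duality: int({5,3,7,2}) = {5,3}, so X∖{5,3} = {1,4,6,7,2}
Write k for closure, c for complement:
  1. A     = {1,4,6}
  2. kA    = {1,4,6,7,2}
  3. cA    = {5,3,7,2}
  4. ckA   = {5,3}
  5. kcA   = {5,3,6,7,2}
  6. kckA  = {5,3,6}
  7. ckcA  = {1,4}
  8. ckckA = {1,4,7,2}
applying k or c yields no new set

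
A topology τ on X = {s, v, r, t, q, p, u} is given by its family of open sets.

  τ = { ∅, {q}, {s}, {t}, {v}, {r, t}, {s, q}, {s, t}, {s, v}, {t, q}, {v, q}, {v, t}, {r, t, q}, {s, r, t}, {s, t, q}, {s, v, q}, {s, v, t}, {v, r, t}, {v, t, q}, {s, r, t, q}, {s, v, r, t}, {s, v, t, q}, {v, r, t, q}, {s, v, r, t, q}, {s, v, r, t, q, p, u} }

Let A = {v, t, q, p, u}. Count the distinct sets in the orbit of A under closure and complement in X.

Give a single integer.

8

closure: X∖int(X∖A) = X∖{s} = {v, r, t, q, p, u}
Let k=closure and c=complement:
  1. A     = {v, t, q, p, u}
  2. kA    = {v, r, t, q, p, u}
  3. cA    = {s, r}
  4. ckA   = {s}
  5. kcA   = {s, r, p, u}
  6. kckA  = {s, p, u}
  7. ckcA  = {v, t, q}
  8. ckckA = {v, r, t, q}
— saturated at 8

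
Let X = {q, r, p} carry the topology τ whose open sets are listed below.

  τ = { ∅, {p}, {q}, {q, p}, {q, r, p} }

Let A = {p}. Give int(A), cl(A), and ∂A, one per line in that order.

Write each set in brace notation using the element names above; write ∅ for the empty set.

open subsets of A: ∅, {p}; so int(A) = {p}
closure: X∖int(X∖A) = X∖{q} = {r, p}
∂A = {r, p} minus {p} = {r}

int(A) = {p}
cl(A)  = {r, p}
∂A     = {r}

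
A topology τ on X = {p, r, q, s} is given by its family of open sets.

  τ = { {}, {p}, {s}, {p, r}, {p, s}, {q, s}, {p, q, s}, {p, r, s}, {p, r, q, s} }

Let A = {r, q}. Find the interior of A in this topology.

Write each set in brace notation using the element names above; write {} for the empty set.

open subsets of A: {}; so int(A) = {}

{}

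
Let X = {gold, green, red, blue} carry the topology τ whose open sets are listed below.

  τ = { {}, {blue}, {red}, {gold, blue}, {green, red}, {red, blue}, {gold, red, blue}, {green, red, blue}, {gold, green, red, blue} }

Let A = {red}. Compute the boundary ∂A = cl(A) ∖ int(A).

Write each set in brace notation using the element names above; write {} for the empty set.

{green}

open subsets of A: {}, {red}; so int(A) = {red}
closure: X∖int(X∖A) = X∖{gold, blue} = {green, red}
∂A = {green, red} minus {red} = {green}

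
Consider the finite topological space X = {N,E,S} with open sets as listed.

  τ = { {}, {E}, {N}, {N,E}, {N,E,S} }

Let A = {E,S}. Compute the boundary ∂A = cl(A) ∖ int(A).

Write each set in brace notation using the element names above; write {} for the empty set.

U open, U⊆A: {}, {E}. int(A) = ⋃ = {E}
X∖A={N}, int(X∖A)={N}, hence cl(A)={E,S}
∂A: remove int from cl → {S}

{S}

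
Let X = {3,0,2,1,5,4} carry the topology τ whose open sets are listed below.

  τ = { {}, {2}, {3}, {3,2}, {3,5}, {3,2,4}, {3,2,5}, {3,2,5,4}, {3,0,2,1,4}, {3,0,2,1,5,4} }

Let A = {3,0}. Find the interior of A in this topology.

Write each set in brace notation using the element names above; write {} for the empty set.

open subsets of A: {}, {3}; so int(A) = {3}

{3}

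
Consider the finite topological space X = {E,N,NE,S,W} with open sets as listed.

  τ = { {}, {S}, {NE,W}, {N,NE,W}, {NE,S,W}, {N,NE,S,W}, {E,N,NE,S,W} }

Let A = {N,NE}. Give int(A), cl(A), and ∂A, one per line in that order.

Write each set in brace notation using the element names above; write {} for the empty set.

int(A) = {}
cl(A)  = {E,N,NE,W}
∂A     = {E,N,NE,W}

interior: largest open inside A is {} (from {})
cl via duality: int({E,S,W}) = {S}, so X∖{S} = {E,N,NE,W}
cl∖int = {E,N,NE,W}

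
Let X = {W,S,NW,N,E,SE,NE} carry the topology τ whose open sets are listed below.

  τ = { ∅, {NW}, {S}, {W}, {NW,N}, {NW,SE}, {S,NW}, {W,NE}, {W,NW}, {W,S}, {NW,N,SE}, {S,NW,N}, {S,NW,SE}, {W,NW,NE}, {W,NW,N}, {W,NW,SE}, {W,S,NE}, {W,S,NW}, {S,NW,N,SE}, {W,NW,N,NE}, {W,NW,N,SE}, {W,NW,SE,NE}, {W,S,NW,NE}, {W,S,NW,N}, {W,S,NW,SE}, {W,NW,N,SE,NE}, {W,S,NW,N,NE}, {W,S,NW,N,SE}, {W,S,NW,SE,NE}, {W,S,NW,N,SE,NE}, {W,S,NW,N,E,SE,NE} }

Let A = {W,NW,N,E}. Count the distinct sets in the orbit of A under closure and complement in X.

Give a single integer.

8

closure: X∖int(X∖A) = X∖{S} = {W,NW,N,E,SE,NE}
Let k=closure and c=complement:
  1. A     = {W,NW,N,E}
  2. kA    = {W,NW,N,E,SE,NE}
  3. cA    = {S,SE,NE}
  4. ckA   = {S}
  5. kcA   = {S,E,SE,NE}
  6. kckA  = {S,E}
  7. ckcA  = {W,NW,N}
  8. ckckA = {W,NW,N,SE,NE}
— saturated at 8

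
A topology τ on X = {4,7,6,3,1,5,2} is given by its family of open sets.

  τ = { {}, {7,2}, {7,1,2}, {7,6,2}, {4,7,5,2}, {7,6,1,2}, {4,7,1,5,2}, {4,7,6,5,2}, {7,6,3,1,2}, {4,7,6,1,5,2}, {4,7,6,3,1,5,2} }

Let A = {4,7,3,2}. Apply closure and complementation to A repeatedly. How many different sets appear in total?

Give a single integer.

6

X∖A={6,1,5}, int(X∖A)={}, hence cl(A)={4,7,6,3,1,5,2}
Orbit (k=closure, c=complement):
  1. A     = {4,7,3,2}
  2. kA    = {4,7,6,3,1,5,2}
  3. cA    = {6,1,5}
  4. ckA   = {}
  5. kcA   = {4,6,3,1,5}
  6. ckcA  = {7,2}
(closed under both — stop)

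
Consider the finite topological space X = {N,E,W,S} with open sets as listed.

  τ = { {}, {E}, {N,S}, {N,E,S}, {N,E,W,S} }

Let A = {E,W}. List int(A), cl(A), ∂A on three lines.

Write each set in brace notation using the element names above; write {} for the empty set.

int(A) = {E}
cl(A)  = {E,W}
∂A     = {W}

U open, U⊆A: {}, {E}. int(A) = ⋃ = {E}
X∖A={N,S}, int(X∖A)={N,S}, hence cl(A)={E,W}
∂A: remove int from cl → {W}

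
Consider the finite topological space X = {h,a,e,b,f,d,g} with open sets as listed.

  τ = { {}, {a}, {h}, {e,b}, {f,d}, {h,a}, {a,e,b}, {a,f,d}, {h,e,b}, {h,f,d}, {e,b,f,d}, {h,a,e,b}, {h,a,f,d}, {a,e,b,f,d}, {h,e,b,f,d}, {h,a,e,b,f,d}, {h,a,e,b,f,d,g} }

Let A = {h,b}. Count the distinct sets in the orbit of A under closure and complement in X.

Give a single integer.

cl via duality: int({a,e,f,d,g}) = {a,f,d}, so X∖{a,f,d} = {h,e,b,g}
Write k for closure, c for complement:
  1. A     = {h,b}
  2. kA    = {h,e,b,g}
  3. cA    = {a,e,f,d,g}
  4. ckA   = {a,f,d}
  5. kcA   = {a,e,b,f,d,g}
  6. kckA  = {a,f,d,g}
  7. ckcA  = {h}
  8. ckckA = {h,e,b}
  9. kckcA = {h,g}
  10. ckckcA = {a,e,b,f,d}
applying k or c yields no new set

10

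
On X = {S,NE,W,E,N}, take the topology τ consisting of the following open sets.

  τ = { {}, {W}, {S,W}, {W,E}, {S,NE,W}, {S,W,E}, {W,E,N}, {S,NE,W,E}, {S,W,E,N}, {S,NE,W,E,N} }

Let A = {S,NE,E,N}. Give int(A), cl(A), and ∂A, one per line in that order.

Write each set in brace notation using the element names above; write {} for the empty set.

interior: largest open inside A is {} (from {})
cl via duality: int({W}) = {W}, so X∖{W} = {S,NE,E,N}
cl∖int = {S,NE,E,N}

int(A) = {}
cl(A)  = {S,NE,E,N}
∂A     = {S,NE,E,N}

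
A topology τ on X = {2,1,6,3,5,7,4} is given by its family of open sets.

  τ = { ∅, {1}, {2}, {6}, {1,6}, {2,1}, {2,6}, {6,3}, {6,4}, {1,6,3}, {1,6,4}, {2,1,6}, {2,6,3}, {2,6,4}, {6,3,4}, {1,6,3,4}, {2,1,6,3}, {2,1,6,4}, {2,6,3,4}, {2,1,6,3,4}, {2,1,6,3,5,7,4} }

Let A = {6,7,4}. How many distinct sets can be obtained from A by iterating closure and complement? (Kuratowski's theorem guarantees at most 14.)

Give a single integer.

closure: X∖int(X∖A) = X∖{2,1} = {6,3,5,7,4}
Let k=closure and c=complement:
  1. A     = {6,7,4}
  2. kA    = {6,3,5,7,4}
  3. cA    = {2,1,3,5}
  4. ckA   = {2,1}
  5. kcA   = {2,1,3,5,7}
  6. kckA  = {2,1,5,7}
  7. ckcA  = {6,4}
  8. ckckA = {6,3,4}
— saturated at 8

8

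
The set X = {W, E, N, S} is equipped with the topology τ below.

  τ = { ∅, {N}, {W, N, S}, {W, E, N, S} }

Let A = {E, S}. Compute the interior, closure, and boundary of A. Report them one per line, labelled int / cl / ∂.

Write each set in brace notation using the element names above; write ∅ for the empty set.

int(A) = ∅
cl(A)  = {W, E, S}
∂A     = {W, E, S}

opens ⊆ A: ∅; union → int = ∅
complement {W, N}; its interior {N}; cl(A) = X∖{N} = {W, E, S}
boundary = {W, E, S} ∖ ∅ = {W, E, S}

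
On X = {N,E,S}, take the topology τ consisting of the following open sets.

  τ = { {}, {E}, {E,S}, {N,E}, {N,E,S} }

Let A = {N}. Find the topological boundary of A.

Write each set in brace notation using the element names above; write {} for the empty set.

interior: largest open inside A is {} (from {})
cl via duality: int({E,S}) = {E,S}, so X∖{E,S} = {N}
cl∖int = {N}

{N}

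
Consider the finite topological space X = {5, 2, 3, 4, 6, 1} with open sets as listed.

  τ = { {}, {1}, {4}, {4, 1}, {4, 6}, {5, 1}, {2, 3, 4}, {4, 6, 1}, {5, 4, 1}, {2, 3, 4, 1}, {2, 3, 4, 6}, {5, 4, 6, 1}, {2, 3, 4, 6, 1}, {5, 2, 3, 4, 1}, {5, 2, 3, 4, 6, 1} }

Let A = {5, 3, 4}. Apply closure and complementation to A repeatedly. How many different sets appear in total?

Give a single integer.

closure: X∖int(X∖A) = X∖{1} = {5, 2, 3, 4, 6}
Let k=closure and c=complement:
  1. A     = {5, 3, 4}
  2. kA    = {5, 2, 3, 4, 6}
  3. cA    = {2, 6, 1}
  4. ckA   = {1}
  5. kcA   = {5, 2, 3, 6, 1}
  6. kckA  = {5, 1}
  7. ckcA  = {4}
  8. ckckA = {2, 3, 4, 6}
— saturated at 8

8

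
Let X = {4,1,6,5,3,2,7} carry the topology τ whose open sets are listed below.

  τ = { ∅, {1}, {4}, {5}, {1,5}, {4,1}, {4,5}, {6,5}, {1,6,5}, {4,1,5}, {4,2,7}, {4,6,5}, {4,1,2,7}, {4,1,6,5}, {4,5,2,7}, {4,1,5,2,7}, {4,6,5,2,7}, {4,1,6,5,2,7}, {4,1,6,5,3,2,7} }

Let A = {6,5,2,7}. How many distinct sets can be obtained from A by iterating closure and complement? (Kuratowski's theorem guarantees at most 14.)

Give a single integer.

8

cl via duality: int({4,1,3}) = {4,1}, so X∖{4,1} = {6,5,3,2,7}
Write k for closure, c for complement:
  1. A     = {6,5,2,7}
  2. kA    = {6,5,3,2,7}
  3. cA    = {4,1,3}
  4. ckA   = {4,1}
  5. kcA   = {4,1,3,2,7}
  6. ckcA  = {6,5}
  7. kckcA = {6,5,3}
  8. ckckcA = {4,1,2,7}
applying k or c yields no new set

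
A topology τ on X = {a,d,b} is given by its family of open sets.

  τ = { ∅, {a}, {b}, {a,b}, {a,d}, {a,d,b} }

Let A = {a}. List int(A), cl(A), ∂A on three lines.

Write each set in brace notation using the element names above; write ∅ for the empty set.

int(A) = {a}
cl(A)  = {a,d}
∂A     = {d}

opens ⊆ A: ∅, {a}; union → int = {a}
complement {d,b}; its interior {b}; cl(A) = X∖{b} = {a,d}
boundary = {a,d} ∖ {a} = {d}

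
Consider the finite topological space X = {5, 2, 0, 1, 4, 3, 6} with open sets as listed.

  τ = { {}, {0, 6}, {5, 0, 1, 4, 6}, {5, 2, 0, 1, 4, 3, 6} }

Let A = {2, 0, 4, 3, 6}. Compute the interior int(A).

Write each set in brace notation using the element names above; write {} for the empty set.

{0, 6}

opens ⊆ A: {}, {0, 6}; union → int = {0, 6}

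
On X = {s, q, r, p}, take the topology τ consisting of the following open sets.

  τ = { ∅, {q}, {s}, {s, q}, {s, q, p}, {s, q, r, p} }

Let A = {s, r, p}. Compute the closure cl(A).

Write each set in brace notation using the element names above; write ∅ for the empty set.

{s, r, p}

closure: X∖int(X∖A) = X∖{q} = {s, r, p}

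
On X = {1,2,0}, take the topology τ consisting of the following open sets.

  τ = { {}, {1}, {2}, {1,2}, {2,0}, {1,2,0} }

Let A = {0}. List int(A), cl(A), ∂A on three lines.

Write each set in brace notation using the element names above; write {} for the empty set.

U open, U⊆A: {}. int(A) = ⋃ = {}
X∖A={1,2}, int(X∖A)={1,2}, hence cl(A)={0}
∂A: remove int from cl → {0}

int(A) = {}
cl(A)  = {0}
∂A     = {0}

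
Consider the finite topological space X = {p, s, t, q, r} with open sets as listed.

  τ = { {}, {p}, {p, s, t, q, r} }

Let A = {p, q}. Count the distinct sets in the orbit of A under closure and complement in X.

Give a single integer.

6

X∖A={s, t, r}, int(X∖A)={}, hence cl(A)={p, s, t, q, r}
Orbit (k=closure, c=complement):
  1. A     = {p, q}
  2. kA    = {p, s, t, q, r}
  3. cA    = {s, t, r}
  4. ckA   = {}
  5. kcA   = {s, t, q, r}
  6. ckcA  = {p}
(closed under both — stop)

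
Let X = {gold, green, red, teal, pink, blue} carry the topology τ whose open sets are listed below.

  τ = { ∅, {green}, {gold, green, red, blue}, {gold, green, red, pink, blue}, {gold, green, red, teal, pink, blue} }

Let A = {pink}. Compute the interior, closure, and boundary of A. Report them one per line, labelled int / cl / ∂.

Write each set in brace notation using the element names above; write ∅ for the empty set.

opens ⊆ A: ∅; union → int = ∅
complement {gold, green, red, teal, blue}; its interior {gold, green, red, blue}; cl(A) = X∖{gold, green, red, blue} = {teal, pink}
boundary = {teal, pink} ∖ ∅ = {teal, pink}

int(A) = ∅
cl(A)  = {teal, pink}
∂A     = {teal, pink}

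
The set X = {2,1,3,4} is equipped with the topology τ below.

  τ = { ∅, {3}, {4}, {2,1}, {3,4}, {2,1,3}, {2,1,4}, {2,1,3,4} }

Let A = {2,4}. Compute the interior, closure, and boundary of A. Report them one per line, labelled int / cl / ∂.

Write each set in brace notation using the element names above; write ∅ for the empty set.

opens ⊆ A: ∅, {4}; union → int = {4}
complement {1,3}; its interior {3}; cl(A) = X∖{3} = {2,1,4}
boundary = {2,1,4} ∖ {4} = {2,1}

int(A) = {4}
cl(A)  = {2,1,4}
∂A     = {2,1}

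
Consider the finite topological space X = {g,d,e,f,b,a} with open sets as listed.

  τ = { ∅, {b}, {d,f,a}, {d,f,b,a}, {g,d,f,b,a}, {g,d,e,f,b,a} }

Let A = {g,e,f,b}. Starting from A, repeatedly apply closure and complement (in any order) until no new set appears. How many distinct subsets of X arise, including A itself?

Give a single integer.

closure: X∖int(X∖A) = X∖∅ = {g,d,e,f,b,a}
Let k=closure and c=complement:
  1. A     = {g,e,f,b}
  2. kA    = {g,d,e,f,b,a}
  3. cA    = {d,a}
  4. ckA   = ∅
  5. kcA   = {g,d,e,f,a}
  6. ckcA  = {b}
  7. kckcA = {g,e,b}
  8. ckckcA = {d,f,a}
— saturated at 8

8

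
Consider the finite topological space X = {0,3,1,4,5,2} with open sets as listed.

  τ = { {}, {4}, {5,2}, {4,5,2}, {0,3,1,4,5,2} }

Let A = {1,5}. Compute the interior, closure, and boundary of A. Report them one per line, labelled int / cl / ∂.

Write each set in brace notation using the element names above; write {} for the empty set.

opens ⊆ A: {}; union → int = {}
complement {0,3,4,2}; its interior {4}; cl(A) = X∖{4} = {0,3,1,5,2}
boundary = {0,3,1,5,2} ∖ {} = {0,3,1,5,2}

int(A) = {}
cl(A)  = {0,3,1,5,2}
∂A     = {0,3,1,5,2}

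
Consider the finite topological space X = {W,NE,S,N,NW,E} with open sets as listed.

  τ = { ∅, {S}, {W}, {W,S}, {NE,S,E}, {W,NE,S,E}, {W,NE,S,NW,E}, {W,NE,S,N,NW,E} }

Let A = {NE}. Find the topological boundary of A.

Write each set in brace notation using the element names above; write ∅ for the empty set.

{NE,N,NW,E}

interior: largest open inside A is ∅ (from ∅)
cl via duality: int({W,S,N,NW,E}) = {W,S}, so X∖{W,S} = {NE,N,NW,E}
cl∖int = {NE,N,NW,E}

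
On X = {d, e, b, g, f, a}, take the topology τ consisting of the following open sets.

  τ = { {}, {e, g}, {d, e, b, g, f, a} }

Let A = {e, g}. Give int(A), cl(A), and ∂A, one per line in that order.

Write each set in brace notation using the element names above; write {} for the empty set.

int(A) = {e, g}
cl(A)  = {d, e, b, g, f, a}
∂A     = {d, b, f, a}

U open, U⊆A: {}, {e, g}. int(A) = ⋃ = {e, g}
X∖A={d, b, f, a}, int(X∖A)={}, hence cl(A)={d, e, b, g, f, a}
∂A: remove int from cl → {d, b, f, a}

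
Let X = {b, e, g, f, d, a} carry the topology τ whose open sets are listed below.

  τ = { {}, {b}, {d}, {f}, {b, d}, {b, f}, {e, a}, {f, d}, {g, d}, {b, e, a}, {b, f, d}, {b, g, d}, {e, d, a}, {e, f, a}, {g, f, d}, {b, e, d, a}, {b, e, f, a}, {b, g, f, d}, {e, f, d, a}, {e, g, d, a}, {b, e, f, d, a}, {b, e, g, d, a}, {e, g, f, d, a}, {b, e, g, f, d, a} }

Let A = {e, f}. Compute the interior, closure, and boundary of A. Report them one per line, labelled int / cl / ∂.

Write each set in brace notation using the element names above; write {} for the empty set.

int(A) = {f}
cl(A)  = {e, f, a}
∂A     = {e, a}

interior: largest open inside A is {f} (from {}, {f})
cl via duality: int({b, g, d, a}) = {b, g, d}, so X∖{b, g, d} = {e, f, a}
cl∖int = {e, a}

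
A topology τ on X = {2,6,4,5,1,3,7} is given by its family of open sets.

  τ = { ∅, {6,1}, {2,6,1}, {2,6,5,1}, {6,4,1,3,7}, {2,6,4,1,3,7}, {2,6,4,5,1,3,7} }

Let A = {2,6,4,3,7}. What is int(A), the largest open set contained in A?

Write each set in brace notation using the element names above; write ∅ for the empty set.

∅

interior: largest open inside A is ∅ (from ∅)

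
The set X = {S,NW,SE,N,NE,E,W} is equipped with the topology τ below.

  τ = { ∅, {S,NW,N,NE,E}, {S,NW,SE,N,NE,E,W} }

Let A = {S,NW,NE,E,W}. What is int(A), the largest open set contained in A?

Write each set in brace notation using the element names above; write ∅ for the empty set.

U open, U⊆A: ∅. int(A) = ⋃ = ∅

∅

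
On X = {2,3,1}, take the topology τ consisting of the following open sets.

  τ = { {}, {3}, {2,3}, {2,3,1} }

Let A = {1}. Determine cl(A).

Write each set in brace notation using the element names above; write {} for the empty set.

{1}

cl via duality: int({2,3}) = {2,3}, so X∖{2,3} = {1}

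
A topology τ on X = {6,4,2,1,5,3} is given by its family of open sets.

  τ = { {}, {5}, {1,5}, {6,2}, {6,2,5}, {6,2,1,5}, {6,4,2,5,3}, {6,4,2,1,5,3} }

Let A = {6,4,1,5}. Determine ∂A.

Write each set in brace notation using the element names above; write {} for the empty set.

U open, U⊆A: {}, {5}, {1,5}. int(A) = ⋃ = {1,5}
X∖A={2,3}, int(X∖A)={}, hence cl(A)={6,4,2,1,5,3}
∂A: remove int from cl → {6,4,2,3}

{6,4,2,3}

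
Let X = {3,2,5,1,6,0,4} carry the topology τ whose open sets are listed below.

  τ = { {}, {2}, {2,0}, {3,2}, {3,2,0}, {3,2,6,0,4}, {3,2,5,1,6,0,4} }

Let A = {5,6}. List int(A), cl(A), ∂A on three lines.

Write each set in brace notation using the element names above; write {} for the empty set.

int(A) = {}
cl(A)  = {5,1,6,4}
∂A     = {5,1,6,4}

U open, U⊆A: {}. int(A) = ⋃ = {}
X∖A={3,2,1,0,4}, int(X∖A)={3,2,0}, hence cl(A)={5,1,6,4}
∂A: remove int from cl → {5,1,6,4}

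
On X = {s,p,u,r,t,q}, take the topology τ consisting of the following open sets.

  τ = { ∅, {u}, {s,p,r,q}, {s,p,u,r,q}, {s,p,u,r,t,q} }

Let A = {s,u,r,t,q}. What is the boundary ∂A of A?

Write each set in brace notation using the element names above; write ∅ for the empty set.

U open, U⊆A: ∅, {u}. int(A) = ⋃ = {u}
X∖A={p}, int(X∖A)=∅, hence cl(A)={s,p,u,r,t,q}
∂A: remove int from cl → {s,p,r,t,q}

{s,p,r,t,q}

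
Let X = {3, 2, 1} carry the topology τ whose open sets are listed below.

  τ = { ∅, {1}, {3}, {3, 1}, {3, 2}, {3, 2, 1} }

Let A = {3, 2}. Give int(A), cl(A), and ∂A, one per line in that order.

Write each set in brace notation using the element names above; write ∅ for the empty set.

int(A) = {3, 2}
cl(A)  = {3, 2}
∂A     = ∅

interior: largest open inside A is {3, 2} (from ∅, {3}, {3, 2})
cl via duality: int({1}) = {1}, so X∖{1} = {3, 2}
cl∖int = ∅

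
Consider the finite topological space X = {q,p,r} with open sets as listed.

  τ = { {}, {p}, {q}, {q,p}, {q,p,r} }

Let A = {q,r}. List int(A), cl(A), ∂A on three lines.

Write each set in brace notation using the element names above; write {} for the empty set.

int(A) = {q}
cl(A)  = {q,r}
∂A     = {r}

open subsets of A: {}, {q}; so int(A) = {q}
closure: X∖int(X∖A) = X∖{p} = {q,r}
∂A = {q,r} minus {q} = {r}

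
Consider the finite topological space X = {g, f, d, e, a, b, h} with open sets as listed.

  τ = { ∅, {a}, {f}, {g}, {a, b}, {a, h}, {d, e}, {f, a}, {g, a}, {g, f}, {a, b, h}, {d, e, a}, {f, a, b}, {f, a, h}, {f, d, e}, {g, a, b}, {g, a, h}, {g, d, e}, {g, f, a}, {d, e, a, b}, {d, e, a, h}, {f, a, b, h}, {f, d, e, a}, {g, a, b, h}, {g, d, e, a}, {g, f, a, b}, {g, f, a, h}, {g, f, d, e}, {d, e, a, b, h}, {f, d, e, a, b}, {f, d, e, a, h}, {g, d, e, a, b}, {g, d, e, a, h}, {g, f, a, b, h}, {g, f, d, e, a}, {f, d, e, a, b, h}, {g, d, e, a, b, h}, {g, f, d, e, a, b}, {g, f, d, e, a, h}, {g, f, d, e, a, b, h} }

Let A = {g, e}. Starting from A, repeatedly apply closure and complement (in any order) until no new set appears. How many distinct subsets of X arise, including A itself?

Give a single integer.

6

cl via duality: int({f, d, a, b, h}) = {f, a, b, h}, so X∖{f, a, b, h} = {g, d, e}
Write k for closure, c for complement:
  1. A     = {g, e}
  2. kA    = {g, d, e}
  3. cA    = {f, d, a, b, h}
  4. ckA   = {f, a, b, h}
  5. kcA   = {f, d, e, a, b, h}
  6. ckcA  = {g}
applying k or c yields no new set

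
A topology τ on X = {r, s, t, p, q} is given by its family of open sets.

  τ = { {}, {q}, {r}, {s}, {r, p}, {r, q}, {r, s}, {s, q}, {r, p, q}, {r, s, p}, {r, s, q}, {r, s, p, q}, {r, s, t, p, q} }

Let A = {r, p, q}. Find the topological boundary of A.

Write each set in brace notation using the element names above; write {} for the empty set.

interior: largest open inside A is {r, p, q} (from {}, {q}, {r}, {r, p}, {r, q}, {r, p, q})
cl via duality: int({s, t}) = {s}, so X∖{s} = {r, t, p, q}
cl∖int = {t}

{t}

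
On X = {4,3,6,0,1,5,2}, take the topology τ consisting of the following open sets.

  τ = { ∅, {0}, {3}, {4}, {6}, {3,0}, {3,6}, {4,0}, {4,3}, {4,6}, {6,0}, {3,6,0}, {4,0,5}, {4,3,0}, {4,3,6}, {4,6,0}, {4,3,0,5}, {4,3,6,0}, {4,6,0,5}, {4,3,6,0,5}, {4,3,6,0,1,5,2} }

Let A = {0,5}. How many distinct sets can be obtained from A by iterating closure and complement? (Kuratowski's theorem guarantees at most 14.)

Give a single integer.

6

X∖A={4,3,6,1,2}, int(X∖A)={4,3,6}, hence cl(A)={0,1,5,2}
Orbit (k=closure, c=complement):
  1. A     = {0,5}
  2. kA    = {0,1,5,2}
  3. cA    = {4,3,6,1,2}
  4. ckA   = {4,3,6}
  5. kcA   = {4,3,6,1,5,2}
  6. ckcA  = {0}
(closed under both — stop)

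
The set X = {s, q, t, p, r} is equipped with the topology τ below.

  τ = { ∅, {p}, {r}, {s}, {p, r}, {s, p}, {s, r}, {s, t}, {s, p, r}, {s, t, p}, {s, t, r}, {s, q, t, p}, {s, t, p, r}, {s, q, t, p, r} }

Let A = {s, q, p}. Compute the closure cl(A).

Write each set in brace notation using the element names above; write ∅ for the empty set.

complement {t, r}; its interior {r}; cl(A) = X∖{r} = {s, q, t, p}

{s, q, t, p}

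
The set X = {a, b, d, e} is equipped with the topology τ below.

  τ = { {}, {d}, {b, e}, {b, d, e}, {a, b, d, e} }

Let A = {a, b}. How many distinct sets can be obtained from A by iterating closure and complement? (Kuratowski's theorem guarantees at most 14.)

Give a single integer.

8

X∖A={d, e}, int(X∖A)={d}, hence cl(A)={a, b, e}
Orbit (k=closure, c=complement):
  1. A     = {a, b}
  2. kA    = {a, b, e}
  3. cA    = {d, e}
  4. ckA   = {d}
  5. kcA   = {a, b, d, e}
  6. kckA  = {a, d}
  7. ckcA  = {}
  8. ckckA = {b, e}
(closed under both — stop)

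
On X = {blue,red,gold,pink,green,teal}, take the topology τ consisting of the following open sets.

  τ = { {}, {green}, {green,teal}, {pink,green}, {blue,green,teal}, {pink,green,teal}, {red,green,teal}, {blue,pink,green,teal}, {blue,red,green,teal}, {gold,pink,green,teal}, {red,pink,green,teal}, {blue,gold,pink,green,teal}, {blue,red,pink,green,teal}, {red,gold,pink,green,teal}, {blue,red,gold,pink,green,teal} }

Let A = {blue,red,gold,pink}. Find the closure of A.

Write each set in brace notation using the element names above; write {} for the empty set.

closure: X∖int(X∖A) = X∖{green,teal} = {blue,red,gold,pink}

{blue,red,gold,pink}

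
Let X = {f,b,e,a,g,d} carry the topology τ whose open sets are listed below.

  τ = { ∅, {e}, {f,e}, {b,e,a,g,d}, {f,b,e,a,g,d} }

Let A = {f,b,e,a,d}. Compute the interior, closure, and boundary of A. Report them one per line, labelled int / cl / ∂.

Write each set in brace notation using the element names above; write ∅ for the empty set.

int(A) = {f,e}
cl(A)  = {f,b,e,a,g,d}
∂A     = {b,a,g,d}

opens ⊆ A: ∅, {e}, {f,e}; union → int = {f,e}
complement {g}; its interior ∅; cl(A) = X∖∅ = {f,b,e,a,g,d}
boundary = {f,b,e,a,g,d} ∖ {f,e} = {b,a,g,d}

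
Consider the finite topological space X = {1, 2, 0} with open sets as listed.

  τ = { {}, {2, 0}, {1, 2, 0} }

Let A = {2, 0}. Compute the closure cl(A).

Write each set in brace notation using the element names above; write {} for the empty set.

{1, 2, 0}

X∖A={1}, int(X∖A)={}, hence cl(A)={1, 2, 0}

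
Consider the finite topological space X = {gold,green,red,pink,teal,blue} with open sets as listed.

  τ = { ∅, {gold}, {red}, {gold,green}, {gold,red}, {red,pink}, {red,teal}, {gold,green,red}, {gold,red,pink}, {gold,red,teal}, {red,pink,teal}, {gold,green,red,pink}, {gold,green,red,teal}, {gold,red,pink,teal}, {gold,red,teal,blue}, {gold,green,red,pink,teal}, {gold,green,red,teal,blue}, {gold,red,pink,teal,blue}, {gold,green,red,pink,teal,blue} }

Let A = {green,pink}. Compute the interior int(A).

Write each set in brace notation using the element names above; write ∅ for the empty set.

∅

opens ⊆ A: ∅; union → int = ∅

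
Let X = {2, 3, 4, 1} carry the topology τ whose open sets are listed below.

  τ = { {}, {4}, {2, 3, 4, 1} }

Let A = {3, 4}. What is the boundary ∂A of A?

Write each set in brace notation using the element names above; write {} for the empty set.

{2, 3, 1}

U open, U⊆A: {}, {4}. int(A) = ⋃ = {4}
X∖A={2, 1}, int(X∖A)={}, hence cl(A)={2, 3, 4, 1}
∂A: remove int from cl → {2, 3, 1}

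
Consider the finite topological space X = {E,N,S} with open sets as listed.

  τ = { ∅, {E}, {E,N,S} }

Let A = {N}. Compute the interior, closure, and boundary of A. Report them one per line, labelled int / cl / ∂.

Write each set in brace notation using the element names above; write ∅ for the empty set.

int(A) = ∅
cl(A)  = {N,S}
∂A     = {N,S}

U open, U⊆A: ∅. int(A) = ⋃ = ∅
X∖A={E,S}, int(X∖A)={E}, hence cl(A)={N,S}
∂A: remove int from cl → {N,S}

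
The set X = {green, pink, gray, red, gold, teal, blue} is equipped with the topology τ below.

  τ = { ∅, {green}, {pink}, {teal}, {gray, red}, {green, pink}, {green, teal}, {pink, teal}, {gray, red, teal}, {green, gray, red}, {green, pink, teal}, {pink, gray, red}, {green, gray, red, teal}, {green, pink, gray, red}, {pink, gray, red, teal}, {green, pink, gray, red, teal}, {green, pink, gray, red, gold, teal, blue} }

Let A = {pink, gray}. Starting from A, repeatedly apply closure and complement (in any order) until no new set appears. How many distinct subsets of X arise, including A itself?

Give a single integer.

10

complement {green, red, gold, teal, blue}; its interior {green, teal}; cl(A) = X∖{green, teal} = {pink, gray, red, gold, blue}
With k = closure, c = complement:
  1. A     = {pink, gray}
  2. kA    = {pink, gray, red, gold, blue}
  3. cA    = {green, red, gold, teal, blue}
  4. ckA   = {green, teal}
  5. kcA   = {green, gray, red, gold, teal, blue}
  6. kckA  = {green, gold, teal, blue}
  7. ckcA  = {pink}
  8. ckckA = {pink, gray, red}
  9. kckcA = {pink, gold, blue}
  10. ckckcA = {green, gray, red, teal}
k, c of each give nothing new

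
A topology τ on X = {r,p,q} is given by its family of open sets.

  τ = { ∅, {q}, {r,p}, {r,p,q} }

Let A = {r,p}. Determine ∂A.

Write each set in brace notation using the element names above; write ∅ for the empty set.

∅

U open, U⊆A: ∅, {r,p}. int(A) = ⋃ = {r,p}
X∖A={q}, int(X∖A)={q}, hence cl(A)={r,p}
∂A: remove int from cl → ∅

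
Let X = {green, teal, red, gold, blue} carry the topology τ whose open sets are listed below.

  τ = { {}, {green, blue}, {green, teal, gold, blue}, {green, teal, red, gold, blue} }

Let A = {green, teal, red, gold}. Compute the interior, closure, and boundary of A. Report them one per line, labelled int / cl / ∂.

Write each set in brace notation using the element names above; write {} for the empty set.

opens ⊆ A: {}; union → int = {}
complement {blue}; its interior {}; cl(A) = X∖{} = {green, teal, red, gold, blue}
boundary = {green, teal, red, gold, blue} ∖ {} = {green, teal, red, gold, blue}

int(A) = {}
cl(A)  = {green, teal, red, gold, blue}
∂A     = {green, teal, red, gold, blue}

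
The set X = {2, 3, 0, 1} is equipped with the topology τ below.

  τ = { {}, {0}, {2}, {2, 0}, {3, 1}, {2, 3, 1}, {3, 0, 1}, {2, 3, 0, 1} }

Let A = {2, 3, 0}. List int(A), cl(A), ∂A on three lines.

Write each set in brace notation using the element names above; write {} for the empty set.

int(A) = {2, 0}
cl(A)  = {2, 3, 0, 1}
∂A     = {3, 1}

U open, U⊆A: {}, {0}, {2}, {2, 0}. int(A) = ⋃ = {2, 0}
X∖A={1}, int(X∖A)={}, hence cl(A)={2, 3, 0, 1}
∂A: remove int from cl → {3, 1}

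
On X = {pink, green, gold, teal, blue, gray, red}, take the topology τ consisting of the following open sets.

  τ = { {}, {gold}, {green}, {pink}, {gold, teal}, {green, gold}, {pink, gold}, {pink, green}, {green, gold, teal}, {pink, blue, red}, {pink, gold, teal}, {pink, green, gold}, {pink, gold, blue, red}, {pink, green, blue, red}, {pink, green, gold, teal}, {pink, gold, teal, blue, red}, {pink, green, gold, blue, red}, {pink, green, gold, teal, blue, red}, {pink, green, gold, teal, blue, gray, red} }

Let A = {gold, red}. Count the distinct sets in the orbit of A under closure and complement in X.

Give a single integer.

X∖A={pink, green, teal, blue, gray}, int(X∖A)={pink, green}, hence cl(A)={gold, teal, blue, gray, red}
Orbit (k=closure, c=complement):
  1. A     = {gold, red}
  2. kA    = {gold, teal, blue, gray, red}
  3. cA    = {pink, green, teal, blue, gray}
  4. ckA   = {pink, green}
  5. kcA   = {pink, green, teal, blue, gray, red}
  6. kckA  = {pink, green, blue, gray, red}
  7. ckcA  = {gold}
  8. ckckA = {gold, teal}
  9. kckcA = {gold, teal, gray}
  10. ckckcA = {pink, green, blue, red}
(closed under both — stop)

10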